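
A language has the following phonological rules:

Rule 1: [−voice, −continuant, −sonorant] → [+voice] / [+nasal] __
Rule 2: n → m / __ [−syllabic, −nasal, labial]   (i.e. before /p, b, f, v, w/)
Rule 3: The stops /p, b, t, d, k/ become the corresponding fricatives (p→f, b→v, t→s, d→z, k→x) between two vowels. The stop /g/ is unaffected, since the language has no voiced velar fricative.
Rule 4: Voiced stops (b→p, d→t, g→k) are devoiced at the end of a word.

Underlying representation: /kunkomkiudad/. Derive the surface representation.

Rule 1 (post-nasal voicing): /k/ is a voiceless stop immediately after the nasal /n/, so it voices to [g]. /k/ is a voiceless stop immediately after the nasal /m/, so it voices to [g]. /kunkomkiudad/ → kungomgiudad.
Rule 2 (nasal place assimilation): no segment meets the environment; /kungomgiudad/ is unchanged.
Rule 3 (intervocalic spirantization): /d/ is a stop between vowels /u/ and /a/, so it spirantizes to the fricative [z]. /kungomgiudad/ → kungomgiuzad.
Rule 4 (final devoicing): /d/ is a voiced stop in word-final position, so it devoices to [t]. /kungomgiuzad/ → kungomgiuzat.

kungomgiuzat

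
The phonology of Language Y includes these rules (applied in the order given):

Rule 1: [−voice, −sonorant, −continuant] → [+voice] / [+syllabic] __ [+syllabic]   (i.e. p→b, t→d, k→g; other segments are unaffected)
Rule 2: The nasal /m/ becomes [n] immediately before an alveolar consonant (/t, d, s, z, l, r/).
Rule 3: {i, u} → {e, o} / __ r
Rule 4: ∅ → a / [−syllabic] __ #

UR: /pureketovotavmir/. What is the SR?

Rule 1 (intervocalic voicing): /k/ is a voiceless stop between vowels /e/ and /e/, so it voices to [g]. /t/ is a voiceless stop between vowels /e/ and /o/, so it voices to [d]. /t/ is a voiceless stop between vowels /o/ and /a/, so it voices to [d]. /pureketovotavmir/ → puregedovodavmir.
Rule 2 (nasal place assimilation): no segment meets the environment; /puregedovodavmir/ is unchanged.
Rule 3 (pre-rhotic lowering): /u/ is a high vowel immediately before /r/, so it lowers to [o]. /i/ is a high vowel immediately before /r/, so it lowers to [e]. /puregedovodavmir/ → poregedovodavmer.
Rule 4 (final a-epenthesis): the form ends in the consonant /r/, so [a] is inserted word-finally. /poregedovodavmer/ → poregedovodavmera.

poregedovodavmera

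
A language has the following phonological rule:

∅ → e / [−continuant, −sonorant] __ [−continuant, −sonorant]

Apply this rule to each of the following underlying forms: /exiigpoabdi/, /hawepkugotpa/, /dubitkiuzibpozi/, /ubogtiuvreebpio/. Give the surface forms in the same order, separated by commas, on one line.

exiigepoabedi, hawepekugotepa, dubitekiuzibepozi, ubogetiuvreebepio

/exiigpoabdi/: /g/ and /p/ form a stop–stop cluster, so [e] is inserted between them. /b/ and /d/ form a stop–stop cluster, so [e] is inserted between them. → [exiigepoabedi].
/hawepkugotpa/: /p/ and /k/ form a stop–stop cluster, so [e] is inserted between them. /t/ and /p/ form a stop–stop cluster, so [e] is inserted between them. → [hawepekugotepa].
/dubitkiuzibpozi/: /t/ and /k/ form a stop–stop cluster, so [e] is inserted between them. /b/ and /p/ form a stop–stop cluster, so [e] is inserted between them. → [dubitekiuzibepozi].
/ubogtiuvreebpio/: /g/ and /t/ form a stop–stop cluster, so [e] is inserted between them. /b/ and /p/ form a stop–stop cluster, so [e] is inserted between them. → [ubogetiuvreebepio].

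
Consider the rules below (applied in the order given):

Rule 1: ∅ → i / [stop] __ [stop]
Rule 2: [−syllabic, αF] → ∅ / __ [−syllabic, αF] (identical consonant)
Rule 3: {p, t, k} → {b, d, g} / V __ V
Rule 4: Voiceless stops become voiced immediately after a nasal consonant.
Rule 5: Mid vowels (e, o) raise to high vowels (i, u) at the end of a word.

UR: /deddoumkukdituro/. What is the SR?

Rule 1 (stop-cluster i-epenthesis): /d/ and /d/ form a stop–stop cluster, so [i] is inserted between them. /k/ and /d/ form a stop–stop cluster, so [i] is inserted between them. /deddoumkukdituro/ → dedidoumkukidituro.
Rule 2 (degemination): no segment meets the environment; /dedidoumkukidituro/ is unchanged.
Rule 3 (intervocalic voicing): /k/ is a voiceless stop between vowels /u/ and /i/, so it voices to [g]. /t/ is a voiceless stop between vowels /i/ and /u/, so it voices to [d]. /dedidoumkukidituro/ → dedidoumkugididuro.
Rule 4 (post-nasal voicing): /k/ is a voiceless stop immediately after the nasal /m/, so it voices to [g]. /dedidoumkugididuro/ → dedidoumgugididuro.
Rule 5 (final vowel raising): /o/ is a mid vowel in word-final position, so it raises to [u]. /dedidoumgugididuro/ → dedidoumgugididuru.

dedidoumgugididuru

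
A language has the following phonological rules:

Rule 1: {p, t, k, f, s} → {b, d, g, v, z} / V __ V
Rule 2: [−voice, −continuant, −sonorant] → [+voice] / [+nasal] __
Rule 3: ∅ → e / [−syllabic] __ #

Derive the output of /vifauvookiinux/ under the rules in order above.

Rule 1 (intervocalic voicing): /f/ is a voiceless obstruent between vowels /i/ and /a/, so it voices to [v]. /k/ is a voiceless obstruent between vowels /o/ and /i/, so it voices to [g]. /vifauvookiinux/ → vivauvoogiinux.
Rule 2 (post-nasal voicing): no segment meets the environment; /vivauvoogiinux/ is unchanged.
Rule 3 (final e-epenthesis): the form ends in the consonant /x/, so [e] is inserted word-finally. /vivauvoogiinux/ → vivauvoogiinuxe.

vivauvoogiinuxe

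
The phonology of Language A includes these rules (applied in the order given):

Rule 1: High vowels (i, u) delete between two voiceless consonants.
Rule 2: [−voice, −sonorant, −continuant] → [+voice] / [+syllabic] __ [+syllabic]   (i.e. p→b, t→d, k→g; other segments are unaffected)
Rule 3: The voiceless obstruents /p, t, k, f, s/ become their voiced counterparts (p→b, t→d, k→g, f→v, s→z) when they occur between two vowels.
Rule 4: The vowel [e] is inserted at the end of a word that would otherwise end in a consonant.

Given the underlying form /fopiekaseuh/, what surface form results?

fobiegazeuhe

Rule 1 (high vowel syncope): no segment meets the environment; /fopiekaseuh/ is unchanged.
Rule 2 (intervocalic voicing): /p/ is a voiceless stop between vowels /o/ and /i/, so it voices to [b]. /k/ is a voiceless stop between vowels /e/ and /a/, so it voices to [g]. /fopiekaseuh/ → fobiegaseuh.
Rule 3 (intervocalic voicing): /s/ is a voiceless obstruent between vowels /a/ and /e/, so it voices to [z]. /fobiegaseuh/ → fobiegazeuh.
Rule 4 (final e-epenthesis): the form ends in the consonant /h/, so [e] is inserted word-finally. /fobiegazeuh/ → fobiegazeuhe.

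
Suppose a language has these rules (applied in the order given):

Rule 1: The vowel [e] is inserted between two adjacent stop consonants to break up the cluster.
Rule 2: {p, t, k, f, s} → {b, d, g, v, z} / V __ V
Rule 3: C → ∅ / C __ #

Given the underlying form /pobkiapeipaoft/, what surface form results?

pobegiabeibaof

Rule 1 (stop-cluster e-epenthesis): /b/ and /k/ form a stop–stop cluster, so [e] is inserted between them. /pobkiapeipaoft/ → pobekiapeipaoft.
Rule 2 (intervocalic voicing): /k/ is a voiceless obstruent between vowels /e/ and /i/, so it voices to [g]. /p/ is a voiceless obstruent between vowels /a/ and /e/, so it voices to [b]. /p/ is a voiceless obstruent between vowels /i/ and /a/, so it voices to [b]. /pobekiapeipaoft/ → pobegiabeibaoft.
Rule 3 (final cluster simplification): /t/ is the second consonant of a word-final cluster /ft/, so it deletes. /pobegiabeibaoft/ → pobegiabeibaof.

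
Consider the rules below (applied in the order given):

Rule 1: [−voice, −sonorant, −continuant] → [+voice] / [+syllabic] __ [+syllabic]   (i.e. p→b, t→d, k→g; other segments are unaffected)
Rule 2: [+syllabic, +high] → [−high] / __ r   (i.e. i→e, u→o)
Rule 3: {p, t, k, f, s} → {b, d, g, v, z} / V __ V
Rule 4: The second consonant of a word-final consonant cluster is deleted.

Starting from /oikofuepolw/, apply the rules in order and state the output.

Rule 1 (intervocalic voicing): /k/ is a voiceless stop between vowels /i/ and /o/, so it voices to [g]. /p/ is a voiceless stop between vowels /e/ and /o/, so it voices to [b]. /oikofuepolw/ → oigofuebolw.
Rule 2 (pre-rhotic lowering): no segment meets the environment; /oigofuebolw/ is unchanged.
Rule 3 (intervocalic voicing): /f/ is a voiceless obstruent between vowels /o/ and /u/, so it voices to [v]. /oigofuebolw/ → oigovuebolw.
Rule 4 (final cluster simplification): /w/ is the second consonant of a word-final cluster /lw/, so it deletes. /oigovuebolw/ → oigovuebol.

oigovuebol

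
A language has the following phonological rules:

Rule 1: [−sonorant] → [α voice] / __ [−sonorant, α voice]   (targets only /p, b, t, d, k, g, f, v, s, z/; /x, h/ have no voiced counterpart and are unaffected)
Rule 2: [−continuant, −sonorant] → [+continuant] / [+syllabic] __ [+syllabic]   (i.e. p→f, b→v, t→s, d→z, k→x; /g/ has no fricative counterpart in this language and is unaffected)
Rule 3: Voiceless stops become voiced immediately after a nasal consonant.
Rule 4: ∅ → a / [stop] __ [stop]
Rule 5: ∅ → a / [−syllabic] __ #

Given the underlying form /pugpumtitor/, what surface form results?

Rule 1 (regressive voicing assimilation): /g/ precedes the voiceless obstruent /p/, so it devoices to [k] by assimilation. /pugpumtitor/ → pukpumtitor.
Rule 2 (intervocalic spirantization): /t/ is a stop between vowels /i/ and /o/, so it spirantizes to the fricative [s]. /pukpumtitor/ → pukpumtisor.
Rule 3 (post-nasal voicing): /t/ is a voiceless stop immediately after the nasal /m/, so it voices to [d]. /pukpumtisor/ → pukpumdisor.
Rule 4 (stop-cluster a-epenthesis): /k/ and /p/ form a stop–stop cluster, so [a] is inserted between them. /pukpumdisor/ → pukapumdisor.
Rule 5 (final a-epenthesis): the form ends in the consonant /r/, so [a] is inserted word-finally. /pukapumdisor/ → pukapumdisora.

pukapumdisora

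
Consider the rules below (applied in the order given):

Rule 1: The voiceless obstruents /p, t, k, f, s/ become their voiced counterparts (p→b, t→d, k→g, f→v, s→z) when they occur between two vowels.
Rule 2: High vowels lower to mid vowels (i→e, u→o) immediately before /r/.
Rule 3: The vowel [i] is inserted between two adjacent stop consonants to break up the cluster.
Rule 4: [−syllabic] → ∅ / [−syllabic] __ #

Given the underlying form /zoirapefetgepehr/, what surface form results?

Rule 1 (intervocalic voicing): /p/ is a voiceless obstruent between vowels /a/ and /e/, so it voices to [b]. /f/ is a voiceless obstruent between vowels /e/ and /e/, so it voices to [v]. /p/ is a voiceless obstruent between vowels /e/ and /e/, so it voices to [b]. /zoirapefetgepehr/ → zoirabevetgebehr.
Rule 2 (pre-rhotic lowering): /i/ is a high vowel immediately before /r/, so it lowers to [e]. /zoirabevetgebehr/ → zoerabevetgebehr.
Rule 3 (stop-cluster i-epenthesis): /t/ and /g/ form a stop–stop cluster, so [i] is inserted between them. /zoerabevetgebehr/ → zoerabevetigebehr.
Rule 4 (final cluster simplification): /r/ is the second consonant of a word-final cluster /hr/, so it deletes. /zoerabevetigebehr/ → zoerabevetigebeh.

zoerabevetigebeh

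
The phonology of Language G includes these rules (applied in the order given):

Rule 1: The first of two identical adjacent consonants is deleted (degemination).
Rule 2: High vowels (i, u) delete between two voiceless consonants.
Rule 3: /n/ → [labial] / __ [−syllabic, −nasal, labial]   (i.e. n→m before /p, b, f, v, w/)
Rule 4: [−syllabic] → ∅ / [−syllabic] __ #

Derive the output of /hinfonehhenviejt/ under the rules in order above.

Rule 1 (degemination): /hh/ is a geminate; the first /h/ deletes. /hinfonehhenviejt/ → hinfonehenviejt.
Rule 2 (high vowel syncope): no segment meets the environment; /hinfonehenviejt/ is unchanged.
Rule 3 (nasal place assimilation): /n/ precedes the labial consonant /f/, so it assimilates in place to [m]. /n/ precedes the labial consonant /v/, so it assimilates in place to [m]. /hinfonehenviejt/ → himfonehemviejt.
Rule 4 (final cluster simplification): /t/ is the second consonant of a word-final cluster /jt/, so it deletes. /himfonehemviejt/ → himfonehemviej.

himfonehemviej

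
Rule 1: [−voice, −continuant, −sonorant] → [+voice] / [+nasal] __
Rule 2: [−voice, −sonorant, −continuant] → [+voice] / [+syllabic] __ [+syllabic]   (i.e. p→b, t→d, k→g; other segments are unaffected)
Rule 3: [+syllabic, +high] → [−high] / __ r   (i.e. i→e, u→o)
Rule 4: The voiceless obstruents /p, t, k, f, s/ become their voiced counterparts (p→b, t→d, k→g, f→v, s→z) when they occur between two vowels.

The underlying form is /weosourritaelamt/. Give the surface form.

Rule 1 (post-nasal voicing): /t/ is a voiceless stop immediately after the nasal /m/, so it voices to [d]. /weosourritaelamt/ → weosourritaelamd.
Rule 2 (intervocalic voicing): /t/ is a voiceless stop between vowels /i/ and /a/, so it voices to [d]. /weosourritaelamd/ → weosourridaelamd.
Rule 3 (pre-rhotic lowering): /u/ is a high vowel immediately before /r/, so it lowers to [o]. /weosourridaelamd/ → weosoorridaelamd.
Rule 4 (intervocalic voicing): /s/ is a voiceless obstruent between vowels /o/ and /o/, so it voices to [z]. /weosoorridaelamd/ → weozoorridaelamd.

weozoorridaelamd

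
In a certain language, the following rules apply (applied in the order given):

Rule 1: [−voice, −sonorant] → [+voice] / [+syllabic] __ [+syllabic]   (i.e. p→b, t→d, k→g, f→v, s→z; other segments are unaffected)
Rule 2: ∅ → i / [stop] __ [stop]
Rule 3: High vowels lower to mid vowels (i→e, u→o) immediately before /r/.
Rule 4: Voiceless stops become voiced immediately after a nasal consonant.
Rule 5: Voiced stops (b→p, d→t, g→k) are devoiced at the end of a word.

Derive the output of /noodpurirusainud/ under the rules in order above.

noodiporeruzainut

Rule 1 (intervocalic voicing): /s/ is a voiceless obstruent between vowels /u/ and /a/, so it voices to [z]. /noodpurirusainud/ → noodpuriruzainud.
Rule 2 (stop-cluster i-epenthesis): /d/ and /p/ form a stop–stop cluster, so [i] is inserted between them. /noodpuriruzainud/ → noodipuriruzainud.
Rule 3 (pre-rhotic lowering): /u/ is a high vowel immediately before /r/, so it lowers to [o]. /i/ is a high vowel immediately before /r/, so it lowers to [e]. /noodipuriruzainud/ → noodiporeruzainud.
Rule 4 (post-nasal voicing): no segment meets the environment; /noodiporeruzainud/ is unchanged.
Rule 5 (final devoicing): /d/ is a voiced stop in word-final position, so it devoices to [t]. /noodiporeruzainud/ → noodiporeruzainut.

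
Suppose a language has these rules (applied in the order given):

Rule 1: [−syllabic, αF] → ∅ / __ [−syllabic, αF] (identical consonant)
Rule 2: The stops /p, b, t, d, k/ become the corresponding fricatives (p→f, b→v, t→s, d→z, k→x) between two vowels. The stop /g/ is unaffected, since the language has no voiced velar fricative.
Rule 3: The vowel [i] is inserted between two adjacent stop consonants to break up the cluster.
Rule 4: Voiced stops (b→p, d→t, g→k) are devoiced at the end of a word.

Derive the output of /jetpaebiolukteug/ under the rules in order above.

Rule 1 (degemination): no segment meets the environment; /jetpaebiolukteug/ is unchanged.
Rule 2 (intervocalic spirantization): /b/ is a stop between vowels /e/ and /i/, so it spirantizes to the fricative [v]. /jetpaebiolukteug/ → jetpaeviolukteug.
Rule 3 (stop-cluster i-epenthesis): /t/ and /p/ form a stop–stop cluster, so [i] is inserted between them. /k/ and /t/ form a stop–stop cluster, so [i] is inserted between them. /jetpaeviolukteug/ → jetipaeviolukiteug.
Rule 4 (final devoicing): /g/ is a voiced stop in word-final position, so it devoices to [k]. /jetipaeviolukiteug/ → jetipaeviolukiteuk.

jetipaeviolukiteuk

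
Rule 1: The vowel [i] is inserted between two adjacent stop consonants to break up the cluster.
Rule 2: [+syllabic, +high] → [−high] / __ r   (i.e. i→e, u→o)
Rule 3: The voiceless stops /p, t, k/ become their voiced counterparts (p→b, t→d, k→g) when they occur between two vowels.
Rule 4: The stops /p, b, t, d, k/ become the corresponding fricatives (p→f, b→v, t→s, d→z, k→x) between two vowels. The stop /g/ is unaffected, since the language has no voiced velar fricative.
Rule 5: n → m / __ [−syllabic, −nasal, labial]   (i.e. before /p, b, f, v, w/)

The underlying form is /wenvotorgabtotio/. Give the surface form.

wemvozorgavizozio

Rule 1 (stop-cluster i-epenthesis): /b/ and /t/ form a stop–stop cluster, so [i] is inserted between them. /wenvotorgabtotio/ → wenvotorgabitotio.
Rule 2 (pre-rhotic lowering): no segment meets the environment; /wenvotorgabitotio/ is unchanged.
Rule 3 (intervocalic voicing): /t/ is a voiceless stop between vowels /o/ and /o/, so it voices to [d]. /t/ is a voiceless stop between vowels /i/ and /o/, so it voices to [d]. /t/ is a voiceless stop between vowels /o/ and /i/, so it voices to [d]. /wenvotorgabitotio/ → wenvodorgabidodio.
Rule 4 (intervocalic spirantization): /d/ is a stop between vowels /o/ and /o/, so it spirantizes to the fricative [z]. /b/ is a stop between vowels /a/ and /i/, so it spirantizes to the fricative [v]. /d/ is a stop between vowels /i/ and /o/, so it spirantizes to the fricative [z]. /d/ is a stop between vowels /o/ and /i/, so it spirantizes to the fricative [z]. /wenvodorgabidodio/ → wenvozorgavizozio.
Rule 5 (nasal place assimilation): /n/ precedes the labial consonant /v/, so it assimilates in place to [m]. /wenvozorgavizozio/ → wemvozorgavizozio.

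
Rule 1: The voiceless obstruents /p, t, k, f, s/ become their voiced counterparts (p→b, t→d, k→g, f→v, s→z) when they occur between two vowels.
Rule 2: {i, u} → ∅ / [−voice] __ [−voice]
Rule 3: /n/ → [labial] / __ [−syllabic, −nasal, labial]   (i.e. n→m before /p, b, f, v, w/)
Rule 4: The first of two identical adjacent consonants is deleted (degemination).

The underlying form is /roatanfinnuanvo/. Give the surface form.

Rule 1 (intervocalic voicing): /t/ is a voiceless obstruent between vowels /a/ and /a/, so it voices to [d]. /roatanfinnuanvo/ → roadanfinnuanvo.
Rule 2 (high vowel syncope): no segment meets the environment; /roadanfinnuanvo/ is unchanged.
Rule 3 (nasal place assimilation): /n/ precedes the labial consonant /f/, so it assimilates in place to [m]. /n/ precedes the labial consonant /v/, so it assimilates in place to [m]. /roadanfinnuanvo/ → roadamfinnuamvo.
Rule 4 (degemination): /nn/ is a geminate; the first /n/ deletes. /roadamfinnuamvo/ → roadamfinuamvo.

roadamfinuamvo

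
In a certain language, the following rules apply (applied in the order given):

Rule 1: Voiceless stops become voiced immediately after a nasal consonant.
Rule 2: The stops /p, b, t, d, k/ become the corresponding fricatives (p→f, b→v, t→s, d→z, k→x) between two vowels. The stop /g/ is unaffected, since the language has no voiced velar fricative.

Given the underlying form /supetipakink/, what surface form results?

Rule 1 (post-nasal voicing): /k/ is a voiceless stop immediately after the nasal /n/, so it voices to [g]. /supetipakink/ → supetipaking.
Rule 2 (intervocalic spirantization): /p/ is a stop between vowels /u/ and /e/, so it spirantizes to the fricative [f]. /t/ is a stop between vowels /e/ and /i/, so it spirantizes to the fricative [s]. /p/ is a stop between vowels /i/ and /a/, so it spirantizes to the fricative [f]. /k/ is a stop between vowels /a/ and /i/, so it spirantizes to the fricative [x]. /supetipaking/ → sufesifaxing.

sufesifaxing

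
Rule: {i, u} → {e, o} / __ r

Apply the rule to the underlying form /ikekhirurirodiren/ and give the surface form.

/i/ is a high vowel immediately before /r/, so it lowers to [e].
/u/ is a high vowel immediately before /r/, so it lowers to [o].
/i/ is a high vowel immediately before /r/, so it lowers to [e].
/i/ is a high vowel immediately before /r/, so it lowers to [e].
Surface form: [ikekheroreroderen].

ikekheroreroderen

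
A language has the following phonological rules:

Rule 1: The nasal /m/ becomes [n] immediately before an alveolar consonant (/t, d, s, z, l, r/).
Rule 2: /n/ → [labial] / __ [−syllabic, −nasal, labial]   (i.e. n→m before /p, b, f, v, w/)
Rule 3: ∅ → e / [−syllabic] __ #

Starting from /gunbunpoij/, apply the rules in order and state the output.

gumbumpoije

Rule 1 (nasal place assimilation): no segment meets the environment; /gunbunpoij/ is unchanged.
Rule 2 (nasal place assimilation): /n/ precedes the labial consonant /b/, so it assimilates in place to [m]. /n/ precedes the labial consonant /p/, so it assimilates in place to [m]. /gunbunpoij/ → gumbumpoij.
Rule 3 (final e-epenthesis): the form ends in the consonant /j/, so [e] is inserted word-finally. /gumbumpoij/ → gumbumpoije.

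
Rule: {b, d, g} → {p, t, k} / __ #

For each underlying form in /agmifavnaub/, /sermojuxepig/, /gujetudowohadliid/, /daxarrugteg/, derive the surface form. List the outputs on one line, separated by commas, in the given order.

/agmifavnaub/: /b/ is a voiced stop in word-final position, so it devoices to [p]. → [agmifavnaup].
/sermojuxepig/: /g/ is a voiced stop in word-final position, so it devoices to [k]. → [sermojuxepik].
/gujetudowohadliid/: /d/ is a voiced stop in word-final position, so it devoices to [t]. → [gujetudowohadliit].
/daxarrugteg/: /g/ is a voiced stop in word-final position, so it devoices to [k]. → [daxarrugtek].

agmifavnaup, sermojuxepik, gujetudowohadliit, daxarrugtek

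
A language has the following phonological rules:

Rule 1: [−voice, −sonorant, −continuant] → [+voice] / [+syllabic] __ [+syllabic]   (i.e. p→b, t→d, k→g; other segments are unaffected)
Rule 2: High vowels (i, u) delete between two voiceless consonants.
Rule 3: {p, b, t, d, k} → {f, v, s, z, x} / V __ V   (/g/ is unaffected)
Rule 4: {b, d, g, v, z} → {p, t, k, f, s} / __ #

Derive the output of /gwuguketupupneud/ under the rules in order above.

gwugugezuvupneut

Rule 1 (intervocalic voicing): /k/ is a voiceless stop between vowels /u/ and /e/, so it voices to [g]. /t/ is a voiceless stop between vowels /e/ and /u/, so it voices to [d]. /p/ is a voiceless stop between vowels /u/ and /u/, so it voices to [b]. /gwuguketupupneud/ → gwugugedubupneud.
Rule 2 (high vowel syncope): no segment meets the environment; /gwugugedubupneud/ is unchanged.
Rule 3 (intervocalic spirantization): /d/ is a stop between vowels /e/ and /u/, so it spirantizes to the fricative [z]. /b/ is a stop between vowels /u/ and /u/, so it spirantizes to the fricative [v]. /gwugugedubupneud/ → gwugugezuvupneud.
Rule 4 (final devoicing): /d/ is a voiced obstruent in word-final position, so it devoices to [t]. /gwugugezuvupneud/ → gwugugezuvupneut.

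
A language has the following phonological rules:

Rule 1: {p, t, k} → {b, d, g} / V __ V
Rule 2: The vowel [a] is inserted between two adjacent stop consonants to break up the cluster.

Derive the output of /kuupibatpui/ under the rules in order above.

Rule 1 (intervocalic voicing): /p/ is a voiceless stop between vowels /u/ and /i/, so it voices to [b]. /kuupibatpui/ → kuubibatpui.
Rule 2 (stop-cluster a-epenthesis): /t/ and /p/ form a stop–stop cluster, so [a] is inserted between them. /kuubibatpui/ → kuubibatapui.

kuubibatapui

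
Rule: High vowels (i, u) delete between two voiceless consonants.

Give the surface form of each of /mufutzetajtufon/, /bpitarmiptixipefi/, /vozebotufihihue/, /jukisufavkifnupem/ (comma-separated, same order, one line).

muftzetajtfon, bptarmiptxpefi, vozebotfhhue, juksfavkfnupem

/mufutzetajtufon/: /u/ is a high vowel flanked by voiceless consonants /f/ and /t/, so it deletes. /u/ is a high vowel flanked by voiceless consonants /t/ and /f/, so it deletes. → [muftzetajtfon].
/bpitarmiptixipefi/: /i/ is a high vowel flanked by voiceless consonants /p/ and /t/, so it deletes. /i/ is a high vowel flanked by voiceless consonants /t/ and /x/, so it deletes. /i/ is a high vowel flanked by voiceless consonants /x/ and /p/, so it deletes. → [bptarmiptxpefi].
/vozebotufihihue/: /u/ is a high vowel flanked by voiceless consonants /t/ and /f/, so it deletes. /i/ is a high vowel flanked by voiceless consonants /f/ and /h/, so it deletes. /i/ is a high vowel flanked by voiceless consonants /h/ and /h/, so it deletes. → [vozebotfhhue].
/jukisufavkifnupem/: /i/ is a high vowel flanked by voiceless consonants /k/ and /s/, so it deletes. /u/ is a high vowel flanked by voiceless consonants /s/ and /f/, so it deletes. /i/ is a high vowel flanked by voiceless consonants /k/ and /f/, so it deletes. → [juksfavkfnupem].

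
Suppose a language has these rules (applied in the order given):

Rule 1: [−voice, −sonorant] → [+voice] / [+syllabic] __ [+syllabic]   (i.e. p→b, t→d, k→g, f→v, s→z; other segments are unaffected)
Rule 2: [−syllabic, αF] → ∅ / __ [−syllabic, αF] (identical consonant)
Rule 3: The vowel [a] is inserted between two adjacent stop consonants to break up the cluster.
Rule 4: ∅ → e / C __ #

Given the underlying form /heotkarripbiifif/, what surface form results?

heotakaripabiivife

Rule 1 (intervocalic voicing): /f/ is a voiceless obstruent between vowels /i/ and /i/, so it voices to [v]. /heotkarripbiifif/ → heotkarripbiivif.
Rule 2 (degemination): /rr/ is a geminate; the first /r/ deletes. /heotkarripbiivif/ → heotkaripbiivif.
Rule 3 (stop-cluster a-epenthesis): /t/ and /k/ form a stop–stop cluster, so [a] is inserted between them. /p/ and /b/ form a stop–stop cluster, so [a] is inserted between them. /heotkaripbiivif/ → heotakaripabiivif.
Rule 4 (final e-epenthesis): the form ends in the consonant /f/, so [e] is inserted word-finally. /heotakaripabiivif/ → heotakaripabiivife.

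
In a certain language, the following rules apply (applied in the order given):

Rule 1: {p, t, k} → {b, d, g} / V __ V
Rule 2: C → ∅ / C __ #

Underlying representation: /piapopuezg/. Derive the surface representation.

Rule 1 (intervocalic voicing): /p/ is a voiceless stop between vowels /a/ and /o/, so it voices to [b]. /p/ is a voiceless stop between vowels /o/ and /u/, so it voices to [b]. /piapopuezg/ → piabobuezg.
Rule 2 (final cluster simplification): /g/ is the second consonant of a word-final cluster /zg/, so it deletes. /piabobuezg/ → piabobuez.

piabobuez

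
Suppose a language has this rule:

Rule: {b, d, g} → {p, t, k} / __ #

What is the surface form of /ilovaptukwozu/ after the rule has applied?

ilovaptukwozu

No segment of /ilovaptukwozu/ meets the structural description of the rule, so the form surfaces unchanged.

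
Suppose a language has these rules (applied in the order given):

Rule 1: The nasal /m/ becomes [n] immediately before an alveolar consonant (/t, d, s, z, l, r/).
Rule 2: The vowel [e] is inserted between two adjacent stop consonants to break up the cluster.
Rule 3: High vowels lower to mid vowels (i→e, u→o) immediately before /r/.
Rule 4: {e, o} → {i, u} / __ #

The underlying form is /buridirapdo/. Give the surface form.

boriderapedu

Rule 1 (nasal place assimilation): no segment meets the environment; /buridirapdo/ is unchanged.
Rule 2 (stop-cluster e-epenthesis): /p/ and /d/ form a stop–stop cluster, so [e] is inserted between them. /buridirapdo/ → buridirapedo.
Rule 3 (pre-rhotic lowering): /u/ is a high vowel immediately before /r/, so it lowers to [o]. /i/ is a high vowel immediately before /r/, so it lowers to [e]. /buridirapedo/ → boriderapedo.
Rule 4 (final vowel raising): /o/ is a mid vowel in word-final position, so it raises to [u]. /boriderapedo/ → boriderapedu.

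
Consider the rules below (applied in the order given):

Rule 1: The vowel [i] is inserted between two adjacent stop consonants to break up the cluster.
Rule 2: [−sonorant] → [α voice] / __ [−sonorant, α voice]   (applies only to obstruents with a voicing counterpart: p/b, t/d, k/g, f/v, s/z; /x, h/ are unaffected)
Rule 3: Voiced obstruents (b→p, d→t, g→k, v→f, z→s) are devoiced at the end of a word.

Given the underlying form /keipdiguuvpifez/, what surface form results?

keipidiguufpifes

Rule 1 (stop-cluster i-epenthesis): /p/ and /d/ form a stop–stop cluster, so [i] is inserted between them. /keipdiguuvpifez/ → keipidiguuvpifez.
Rule 2 (regressive voicing assimilation): /v/ precedes the voiceless obstruent /p/, so it devoices to [f] by assimilation. /keipidiguuvpifez/ → keipidiguufpifez.
Rule 3 (final devoicing): /z/ is a voiced obstruent in word-final position, so it devoices to [s]. /keipidiguufpifez/ → keipidiguufpifes.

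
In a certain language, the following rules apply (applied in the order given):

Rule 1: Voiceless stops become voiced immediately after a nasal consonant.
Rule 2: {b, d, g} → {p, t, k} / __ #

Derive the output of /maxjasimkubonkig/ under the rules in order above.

maxjasimgubongik

Rule 1 (post-nasal voicing): /k/ is a voiceless stop immediately after the nasal /m/, so it voices to [g]. /k/ is a voiceless stop immediately after the nasal /n/, so it voices to [g]. /maxjasimkubonkig/ → maxjasimgubongig.
Rule 2 (final devoicing): /g/ is a voiced stop in word-final position, so it devoices to [k]. /maxjasimgubongig/ → maxjasimgubongik.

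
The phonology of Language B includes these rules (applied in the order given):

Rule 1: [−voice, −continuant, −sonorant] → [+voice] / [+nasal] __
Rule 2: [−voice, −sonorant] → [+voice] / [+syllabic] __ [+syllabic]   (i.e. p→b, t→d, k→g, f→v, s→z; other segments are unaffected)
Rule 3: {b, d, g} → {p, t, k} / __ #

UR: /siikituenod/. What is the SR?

Rule 1 (post-nasal voicing): no segment meets the environment; /siikituenod/ is unchanged.
Rule 2 (intervocalic voicing): /k/ is a voiceless obstruent between vowels /i/ and /i/, so it voices to [g]. /t/ is a voiceless obstruent between vowels /i/ and /u/, so it voices to [d]. /siikituenod/ → siigiduenod.
Rule 3 (final devoicing): /d/ is a voiced stop in word-final position, so it devoices to [t]. /siigiduenod/ → siigiduenot.

siigiduenot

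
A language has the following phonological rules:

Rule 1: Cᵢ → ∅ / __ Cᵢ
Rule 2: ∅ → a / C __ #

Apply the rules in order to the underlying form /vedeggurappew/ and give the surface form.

Rule 1 (degemination): /gg/ is a geminate; the first /g/ deletes. /pp/ is a geminate; the first /p/ deletes. /vedeggurappew/ → vedegurapew.
Rule 2 (final a-epenthesis): the form ends in the consonant /w/, so [a] is inserted word-finally. /vedegurapew/ → vedegurapewa.

vedegurapewa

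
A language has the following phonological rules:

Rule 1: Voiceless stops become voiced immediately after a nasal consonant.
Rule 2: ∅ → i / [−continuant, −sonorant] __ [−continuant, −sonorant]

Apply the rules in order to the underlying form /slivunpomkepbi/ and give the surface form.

slivunbomgepibi

Rule 1 (post-nasal voicing): /p/ is a voiceless stop immediately after the nasal /n/, so it voices to [b]. /k/ is a voiceless stop immediately after the nasal /m/, so it voices to [g]. /slivunpomkepbi/ → slivunbomgepbi.
Rule 2 (stop-cluster i-epenthesis): /p/ and /b/ form a stop–stop cluster, so [i] is inserted between them. /slivunbomgepbi/ → slivunbomgepibi.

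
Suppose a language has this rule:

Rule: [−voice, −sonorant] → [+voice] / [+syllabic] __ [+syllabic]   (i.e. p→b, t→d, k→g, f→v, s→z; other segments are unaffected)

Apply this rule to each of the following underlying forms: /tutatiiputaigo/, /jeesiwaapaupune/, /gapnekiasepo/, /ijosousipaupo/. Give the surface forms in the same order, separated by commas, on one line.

tudadiibudaigo, jeeziwaabaubune, gapnegiazebo, ijozouzibaubo

/tutatiiputaigo/: /t/ is a voiceless obstruent between vowels /u/ and /a/, so it voices to [d]. /t/ is a voiceless obstruent between vowels /a/ and /i/, so it voices to [d]. /p/ is a voiceless obstruent between vowels /i/ and /u/, so it voices to [b]. /t/ is a voiceless obstruent between vowels /u/ and /a/, so it voices to [d]. → [tudadiibudaigo].
/jeesiwaapaupune/: /s/ is a voiceless obstruent between vowels /e/ and /i/, so it voices to [z]. /p/ is a voiceless obstruent between vowels /a/ and /a/, so it voices to [b]. /p/ is a voiceless obstruent between vowels /u/ and /u/, so it voices to [b]. → [jeeziwaabaubune].
/gapnekiasepo/: /k/ is a voiceless obstruent between vowels /e/ and /i/, so it voices to [g]. /s/ is a voiceless obstruent between vowels /a/ and /e/, so it voices to [z]. /p/ is a voiceless obstruent between vowels /e/ and /o/, so it voices to [b]. → [gapnegiazebo].
/ijosousipaupo/: /s/ is a voiceless obstruent between vowels /o/ and /o/, so it voices to [z]. /s/ is a voiceless obstruent between vowels /u/ and /i/, so it voices to [z]. /p/ is a voiceless obstruent between vowels /i/ and /a/, so it voices to [b]. /p/ is a voiceless obstruent between vowels /u/ and /o/, so it voices to [b]. → [ijozouzibaubo].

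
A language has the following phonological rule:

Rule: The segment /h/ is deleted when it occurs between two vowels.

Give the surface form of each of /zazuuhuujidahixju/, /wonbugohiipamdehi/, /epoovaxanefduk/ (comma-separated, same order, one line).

/zazuuhuujidahixju/: /h/ occurs between vowels /u/ and /u/, so it deletes. /h/ occurs between vowels /a/ and /i/, so it deletes. → [zazuuuujidaixju].
/wonbugohiipamdehi/: /h/ occurs between vowels /o/ and /i/, so it deletes. /h/ occurs between vowels /e/ and /i/, so it deletes. → [wonbugoiipamdei].
/epoovaxanefduk/: the rule's environment is not met; surfaces unchanged as [epoovaxanefduk].

zazuuuujidaixju, wonbugoiipamdei, epoovaxanefduk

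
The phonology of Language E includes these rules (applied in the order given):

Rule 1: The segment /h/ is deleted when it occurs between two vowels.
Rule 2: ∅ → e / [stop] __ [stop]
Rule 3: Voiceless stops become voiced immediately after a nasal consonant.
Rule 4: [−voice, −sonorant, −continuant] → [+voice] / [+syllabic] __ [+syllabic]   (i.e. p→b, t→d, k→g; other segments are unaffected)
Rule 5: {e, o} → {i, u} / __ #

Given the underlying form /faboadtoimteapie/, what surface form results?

Rule 1 (intervocalic h-deletion): no segment meets the environment; /faboadtoimteapie/ is unchanged.
Rule 2 (stop-cluster e-epenthesis): /d/ and /t/ form a stop–stop cluster, so [e] is inserted between them. /faboadtoimteapie/ → faboadetoimteapie.
Rule 3 (post-nasal voicing): /t/ is a voiceless stop immediately after the nasal /m/, so it voices to [d]. /faboadetoimteapie/ → faboadetoimdeapie.
Rule 4 (intervocalic voicing): /t/ is a voiceless stop between vowels /e/ and /o/, so it voices to [d]. /p/ is a voiceless stop between vowels /a/ and /i/, so it voices to [b]. /faboadetoimdeapie/ → faboadedoimdeabie.
Rule 5 (final vowel raising): /e/ is a mid vowel in word-final position, so it raises to [i]. /faboadedoimdeabie/ → faboadedoimdeabii.

faboadedoimdeabii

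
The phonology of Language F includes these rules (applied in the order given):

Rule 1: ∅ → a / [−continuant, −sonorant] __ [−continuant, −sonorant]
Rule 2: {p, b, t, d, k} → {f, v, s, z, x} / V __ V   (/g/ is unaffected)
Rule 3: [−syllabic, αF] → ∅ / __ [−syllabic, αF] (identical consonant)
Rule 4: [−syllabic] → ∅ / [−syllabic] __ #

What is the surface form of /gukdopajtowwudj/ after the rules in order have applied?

guxazofajtowud

Rule 1 (stop-cluster a-epenthesis): /k/ and /d/ form a stop–stop cluster, so [a] is inserted between them. /gukdopajtowwudj/ → gukadopajtowwudj.
Rule 2 (intervocalic spirantization): /k/ is a stop between vowels /u/ and /a/, so it spirantizes to the fricative [x]. /d/ is a stop between vowels /a/ and /o/, so it spirantizes to the fricative [z]. /p/ is a stop between vowels /o/ and /a/, so it spirantizes to the fricative [f]. /gukadopajtowwudj/ → guxazofajtowwudj.
Rule 3 (degemination): /ww/ is a geminate; the first /w/ deletes. /guxazofajtowwudj/ → guxazofajtowudj.
Rule 4 (final cluster simplification): /j/ is the second consonant of a word-final cluster /dj/, so it deletes. /guxazofajtowudj/ → guxazofajtowud.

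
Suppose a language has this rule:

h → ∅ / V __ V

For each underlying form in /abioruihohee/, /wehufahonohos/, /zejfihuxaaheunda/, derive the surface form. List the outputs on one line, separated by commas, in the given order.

/abioruihohee/: /h/ occurs between vowels /i/ and /o/, so it deletes. /h/ occurs between vowels /o/ and /e/, so it deletes. → [abioruioee].
/wehufahonohos/: /h/ occurs between vowels /e/ and /u/, so it deletes. /h/ occurs between vowels /a/ and /o/, so it deletes. /h/ occurs between vowels /o/ and /o/, so it deletes. → [weufaonoos].
/zejfihuxaaheunda/: /h/ occurs between vowels /i/ and /u/, so it deletes. /h/ occurs between vowels /a/ and /e/, so it deletes. → [zejfiuxaaeunda].

abioruioee, weufaonoos, zejfiuxaaeunda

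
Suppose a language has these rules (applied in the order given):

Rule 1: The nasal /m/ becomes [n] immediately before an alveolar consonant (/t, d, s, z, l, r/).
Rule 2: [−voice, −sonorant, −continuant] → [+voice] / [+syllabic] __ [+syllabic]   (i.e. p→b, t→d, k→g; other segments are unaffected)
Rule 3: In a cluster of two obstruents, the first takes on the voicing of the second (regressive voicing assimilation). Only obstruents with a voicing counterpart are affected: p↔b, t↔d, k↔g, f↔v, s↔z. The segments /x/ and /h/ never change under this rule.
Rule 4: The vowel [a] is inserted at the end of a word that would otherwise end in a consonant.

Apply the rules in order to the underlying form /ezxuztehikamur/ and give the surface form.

Rule 1 (nasal place assimilation): no segment meets the environment; /ezxuztehikamur/ is unchanged.
Rule 2 (intervocalic voicing): /k/ is a voiceless stop between vowels /i/ and /a/, so it voices to [g]. /ezxuztehikamur/ → ezxuztehigamur.
Rule 3 (regressive voicing assimilation): /z/ precedes the voiceless obstruent /x/, so it devoices to [s] by assimilation. /z/ precedes the voiceless obstruent /t/, so it devoices to [s] by assimilation. /ezxuztehigamur/ → esxustehigamur.
Rule 4 (final a-epenthesis): the form ends in the consonant /r/, so [a] is inserted word-finally. /esxustehigamur/ → esxustehigamura.

esxustehigamura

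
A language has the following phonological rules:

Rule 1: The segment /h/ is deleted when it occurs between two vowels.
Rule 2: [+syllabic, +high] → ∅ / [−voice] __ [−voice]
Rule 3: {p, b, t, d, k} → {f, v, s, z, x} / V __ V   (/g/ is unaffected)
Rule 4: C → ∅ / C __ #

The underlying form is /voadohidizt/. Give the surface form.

Rule 1 (intervocalic h-deletion): /h/ occurs between vowels /o/ and /i/, so it deletes. /voadohidizt/ → voadoidizt.
Rule 2 (high vowel syncope): no segment meets the environment; /voadoidizt/ is unchanged.
Rule 3 (intervocalic spirantization): /d/ is a stop between vowels /a/ and /o/, so it spirantizes to the fricative [z]. /d/ is a stop between vowels /i/ and /i/, so it spirantizes to the fricative [z]. /voadoidizt/ → voazoizizt.
Rule 4 (final cluster simplification): /t/ is the second consonant of a word-final cluster /zt/, so it deletes. /voazoizizt/ → voazoiziz.

voazoiziz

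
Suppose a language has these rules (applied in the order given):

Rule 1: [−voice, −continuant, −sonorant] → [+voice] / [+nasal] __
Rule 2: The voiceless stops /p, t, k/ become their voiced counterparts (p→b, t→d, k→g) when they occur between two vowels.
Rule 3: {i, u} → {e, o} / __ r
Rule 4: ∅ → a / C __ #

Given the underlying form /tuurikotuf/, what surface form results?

tuorigodufa

Rule 1 (post-nasal voicing): no segment meets the environment; /tuurikotuf/ is unchanged.
Rule 2 (intervocalic voicing): /k/ is a voiceless stop between vowels /i/ and /o/, so it voices to [g]. /t/ is a voiceless stop between vowels /o/ and /u/, so it voices to [d]. /tuurikotuf/ → tuurigoduf.
Rule 3 (pre-rhotic lowering): /u/ is a high vowel immediately before /r/, so it lowers to [o]. /tuurigoduf/ → tuorigoduf.
Rule 4 (final a-epenthesis): the form ends in the consonant /f/, so [a] is inserted word-finally. /tuorigoduf/ → tuorigodufa.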